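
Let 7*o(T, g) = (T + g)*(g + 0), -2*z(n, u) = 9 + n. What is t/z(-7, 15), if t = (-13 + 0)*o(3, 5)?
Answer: 520/7 ≈ 74.286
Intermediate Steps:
z(n, u) = -9/2 - n/2 (z(n, u) = -(9 + n)/2 = -9/2 - n/2)
o(T, g) = g*(T + g)/7 (o(T, g) = ((T + g)*(g + 0))/7 = ((T + g)*g)/7 = (g*(T + g))/7 = g*(T + g)/7)
t = -520/7 (t = (-13 + 0)*((⅐)*5*(3 + 5)) = -13*5*8/7 = -13*40/7 = -520/7 ≈ -74.286)
t/z(-7, 15) = -520/(7*(-9/2 - ½*(-7))) = -520/(7*(-9/2 + 7/2)) = -520/7/(-1) = -520/7*(-1) = 520/7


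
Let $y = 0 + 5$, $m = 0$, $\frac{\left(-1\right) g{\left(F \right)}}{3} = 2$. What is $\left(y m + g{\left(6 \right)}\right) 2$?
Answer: $-12$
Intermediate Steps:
$g{\left(F \right)} = -6$ ($g{\left(F \right)} = \left(-3\right) 2 = -6$)
$y = 5$
$\left(y m + g{\left(6 \right)}\right) 2 = \left(5 \cdot 0 - 6\right) 2 = \left(0 - 6\right) 2 = \left(-6\right) 2 = -12$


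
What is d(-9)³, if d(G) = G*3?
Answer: -19683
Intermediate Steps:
d(G) = 3*G
d(-9)³ = (3*(-9))³ = (-27)³ = -19683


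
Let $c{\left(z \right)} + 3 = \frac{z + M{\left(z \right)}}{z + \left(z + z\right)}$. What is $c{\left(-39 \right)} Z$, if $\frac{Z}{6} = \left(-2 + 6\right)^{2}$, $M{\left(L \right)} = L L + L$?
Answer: $-1472$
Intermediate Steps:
$M{\left(L \right)} = L + L^{2}$ ($M{\left(L \right)} = L^{2} + L = L + L^{2}$)
$c{\left(z \right)} = -3 + \frac{z + z \left(1 + z\right)}{3 z}$ ($c{\left(z \right)} = -3 + \frac{z + z \left(1 + z\right)}{z + \left(z + z\right)} = -3 + \frac{z + z \left(1 + z\right)}{z + 2 z} = -3 + \frac{z + z \left(1 + z\right)}{3 z}$)
$Z = 96$ ($Z = 6 \left(-2 + 6\right)^{2} = 6 \cdot 4^{2} = 6 \cdot 16 = 96$)
$c{\left(-39 \right)} Z = \left(- \frac{7}{3} + \frac{1}{3} \left(-39\right)\right) 96 = \left(- \frac{7}{3} - 13\right) 96 = \left(- \frac{46}{3}\right) 96 = -1472$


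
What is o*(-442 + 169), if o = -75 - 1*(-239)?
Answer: -44772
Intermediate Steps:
o = 164 (o = -75 + 239 = 164)
o*(-442 + 169) = 164*(-442 + 169) = 164*(-273) = -44772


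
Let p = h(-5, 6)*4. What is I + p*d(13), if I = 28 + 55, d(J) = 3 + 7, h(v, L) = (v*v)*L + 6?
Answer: 6323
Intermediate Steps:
h(v, L) = 6 + L*v² (h(v, L) = v²*L + 6 = L*v² + 6 = 6 + L*v²)
d(J) = 10
p = 624 (p = (6 + 6*(-5)²)*4 = (6 + 6*25)*4 = (6 + 150)*4 = 156*4 = 624)
I = 83
I + p*d(13) = 83 + 624*10 = 83 + 6240 = 6323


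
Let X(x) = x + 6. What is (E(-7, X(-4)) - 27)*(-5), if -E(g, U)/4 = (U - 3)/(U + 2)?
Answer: 130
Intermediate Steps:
X(x) = 6 + x
E(g, U) = -4*(-3 + U)/(2 + U) (E(g, U) = -4*(U - 3)/(U + 2) = -4*(-3 + U)/(2 + U))
(E(-7, X(-4)) - 27)*(-5) = (4*(3 - (6 - 4))/(2 + (6 - 4)) - 27)*(-5) = (4*(3 - 1*2)/(2 + 2) - 27)*(-5) = (4*(3 - 2)/4 - 27)*(-5) = (4*(¼)*1 - 27)*(-5) = (1 - 27)*(-5) = -26*(-5) = 130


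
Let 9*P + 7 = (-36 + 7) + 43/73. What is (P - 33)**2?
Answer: 588838756/431649 ≈ 1364.2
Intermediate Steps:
P = -2585/657 (P = -7/9 + ((-36 + 7) + 43/73)/9 = -7/9 + (-29 + 43*(1/73))/9 = -7/9 + (-29 + 43/73)/9 = -7/9 + (1/9)*(-2074/73) = -7/9 - 2074/657 = -2585/657 ≈ -3.9346)
(P - 33)**2 = (-2585/657 - 33)**2 = (-24266/657)**2 = 588838756/431649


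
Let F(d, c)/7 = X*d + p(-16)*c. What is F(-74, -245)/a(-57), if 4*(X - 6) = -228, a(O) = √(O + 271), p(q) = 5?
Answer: 17843*√214/214 ≈ 1219.7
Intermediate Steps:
a(O) = √(271 + O)
X = -51 (X = 6 + (¼)*(-228) = 6 - 57 = -51)
F(d, c) = -357*d + 35*c (F(d, c) = 7*(-51*d + 5*c) = -357*d + 35*c)
F(-74, -245)/a(-57) = (-357*(-74) + 35*(-245))/(√(271 - 57)) = (26418 - 8575)/(√214) = 17843*(√214/214) = 17843*√214/214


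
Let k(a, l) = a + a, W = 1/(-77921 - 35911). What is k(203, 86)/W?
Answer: -46215792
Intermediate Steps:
W = -1/113832 (W = 1/(-113832) = -1/113832 ≈ -8.7849e-6)
k(a, l) = 2*a
k(203, 86)/W = (2*203)/(-1/113832) = 406*(-113832) = -46215792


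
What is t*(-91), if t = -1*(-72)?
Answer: -6552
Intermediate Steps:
t = 72
t*(-91) = 72*(-91) = -6552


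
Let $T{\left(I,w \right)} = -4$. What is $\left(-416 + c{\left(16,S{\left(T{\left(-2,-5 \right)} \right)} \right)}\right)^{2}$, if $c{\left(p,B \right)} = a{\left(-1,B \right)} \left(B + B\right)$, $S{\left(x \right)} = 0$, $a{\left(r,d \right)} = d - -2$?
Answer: $173056$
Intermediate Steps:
$a{\left(r,d \right)} = 2 + d$ ($a{\left(r,d \right)} = d + 2 = 2 + d$)
$c{\left(p,B \right)} = 2 B \left(2 + B\right)$ ($c{\left(p,B \right)} = \left(2 + B\right) \left(B + B\right) = \left(2 + B\right) 2 B = 2 B \left(2 + B\right)$)
$\left(-416 + c{\left(16,S{\left(T{\left(-2,-5 \right)} \right)} \right)}\right)^{2} = \left(-416 + 2 \cdot 0 \left(2 + 0\right)\right)^{2} = \left(-416 + 2 \cdot 0 \cdot 2\right)^{2} = \left(-416 + 0\right)^{2} = \left(-416\right)^{2} = 173056$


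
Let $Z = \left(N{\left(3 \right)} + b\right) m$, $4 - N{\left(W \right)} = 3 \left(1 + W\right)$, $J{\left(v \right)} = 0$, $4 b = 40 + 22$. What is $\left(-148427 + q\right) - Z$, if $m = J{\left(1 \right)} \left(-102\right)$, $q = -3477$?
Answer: $-151904$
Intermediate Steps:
$b = \frac{31}{2}$ ($b = \frac{40 + 22}{4} = \frac{1}{4} \cdot 62 = \frac{31}{2} \approx 15.5$)
$N{\left(W \right)} = 1 - 3 W$ ($N{\left(W \right)} = 4 - 3 \left(1 + W\right) = 4 - \left(3 + 3 W\right) = 1 - 3 W$)
$m = 0$ ($m = 0 \left(-102\right) = 0$)
$Z = 0$ ($Z = \left(\left(1 - 9\right) + \frac{31}{2}\right) 0 = \left(-8 + \frac{31}{2}\right) 0 = \frac{15}{2} \cdot 0 = 0$)
$\left(-148427 + q\right) - Z = \left(-148427 - 3477\right) - 0 = -151904 + 0 = -151904$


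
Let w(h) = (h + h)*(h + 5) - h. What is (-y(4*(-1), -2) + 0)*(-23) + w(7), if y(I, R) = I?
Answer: 69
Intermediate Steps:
w(h) = -h + 2*h*(5 + h) (w(h) = (2*h)*(5 + h) - h = 2*h*(5 + h) - h = -h + 2*h*(5 + h))
(-y(4*(-1), -2) + 0)*(-23) + w(7) = (-4*(-1) + 0)*(-23) + 7*(9 + 2*7) = (-1*(-4) + 0)*(-23) + 7*(9 + 14) = (4 + 0)*(-23) + 7*23 = 4*(-23) + 161 = -92 + 161 = 69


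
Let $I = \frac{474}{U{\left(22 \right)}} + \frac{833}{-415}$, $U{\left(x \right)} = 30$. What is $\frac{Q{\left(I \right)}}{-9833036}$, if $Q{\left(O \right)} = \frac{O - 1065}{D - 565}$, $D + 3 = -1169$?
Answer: $- \frac{145417}{2362731055260} \approx -6.1546 \cdot 10^{-8}$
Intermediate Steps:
$D = -1172$ ($D = -3 - 1169 = -1172$)
$I = \frac{5724}{415}$ ($I = \frac{474}{30} + \frac{833}{-415} = 474 \cdot \frac{1}{30} + 833 \left(- \frac{1}{415}\right) = \frac{79}{5} - \frac{833}{415} = \frac{5724}{415} \approx 13.793$)
$Q{\left(O \right)} = \frac{355}{579} - \frac{O}{1737}$ ($Q{\left(O \right)} = \frac{O - 1065}{-1172 - 565} = \frac{-1065 + O}{-1737} = \left(-1065 + O\right) \left(- \frac{1}{1737}\right) = \frac{355}{579} - \frac{O}{1737}$)
$\frac{Q{\left(I \right)}}{-9833036} = \frac{\frac{355}{579} - \frac{636}{80095}}{-9833036} = \left(\frac{355}{579} - \frac{636}{80095}\right) \left(- \frac{1}{9833036}\right) = \frac{145417}{240285} \left(- \frac{1}{9833036}\right) = - \frac{145417}{2362731055260}$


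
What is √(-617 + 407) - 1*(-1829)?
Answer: 1829 + I*√210 ≈ 1829.0 + 14.491*I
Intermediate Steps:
√(-617 + 407) - 1*(-1829) = √(-210) + 1829 = I*√210 + 1829 = 1829 + I*√210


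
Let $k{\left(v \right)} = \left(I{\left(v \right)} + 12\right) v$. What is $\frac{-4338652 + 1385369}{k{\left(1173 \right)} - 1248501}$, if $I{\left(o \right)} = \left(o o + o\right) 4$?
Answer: $- \frac{2953283}{6460128159} \approx -0.00045716$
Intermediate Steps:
$I{\left(o \right)} = 4 o + 4 o^{2}$ ($I{\left(o \right)} = \left(o^{2} + o\right) 4 = \left(o + o^{2}\right) 4 = 4 o + 4 o^{2}$)
$k{\left(v \right)} = v \left(12 + 4 v \left(1 + v\right)\right)$ ($k{\left(v \right)} = \left(4 v \left(1 + v\right) + 12\right) v = \left(12 + 4 v \left(1 + v\right)\right) v = v \left(12 + 4 v \left(1 + v\right)\right)$)
$\frac{-4338652 + 1385369}{k{\left(1173 \right)} - 1248501} = \frac{-4338652 + 1385369}{4 \cdot 1173 \left(3 + 1173 \left(1 + 1173\right)\right) - 1248501} = - \frac{2953283}{4 \cdot 1173 \left(3 + 1173 \cdot 1174\right) - 1248501} = - \frac{2953283}{4 \cdot 1173 \left(3 + 1377102\right) - 1248501} = - \frac{2953283}{4 \cdot 1173 \cdot 1377105 - 1248501} = - \frac{2953283}{6461376660 - 1248501} = - \frac{2953283}{6460128159}$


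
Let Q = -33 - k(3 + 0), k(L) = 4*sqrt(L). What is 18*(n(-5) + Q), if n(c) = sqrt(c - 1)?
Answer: -594 - 72*sqrt(3) + 18*I*sqrt(6) ≈ -718.71 + 44.091*I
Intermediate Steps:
n(c) = sqrt(-1 + c)
Q = -33 - 4*sqrt(3) (Q = -33 - 4*sqrt(3 + 0) = -33 - 4*sqrt(3) ≈ -39.928)
18*(n(-5) + Q) = 18*(sqrt(-1 - 5) + (-33 - 4*sqrt(3))) = 18*(sqrt(-6) + (-33 - 4*sqrt(3))) = 18*(I*sqrt(6) + (-33 - 4*sqrt(3))) = 18*(-33 - 4*sqrt(3) + I*sqrt(6)) = -594 - 72*sqrt(3) + 18*I*sqrt(6)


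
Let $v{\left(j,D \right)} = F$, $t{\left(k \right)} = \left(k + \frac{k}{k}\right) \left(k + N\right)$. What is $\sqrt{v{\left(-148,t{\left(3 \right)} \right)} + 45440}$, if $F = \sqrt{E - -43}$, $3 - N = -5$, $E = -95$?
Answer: $\sqrt{45440 + 2 i \sqrt{13}} \approx 213.17 + 0.017 i$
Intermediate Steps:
$N = 8$ ($N = 3 - -5 = 3 + 5 = 8$)
$t{\left(k \right)} = \left(1 + k\right) \left(8 + k\right)$ ($t{\left(k \right)} = \left(k + \frac{k}{k}\right) \left(k + 8\right) = \left(k + 1\right) \left(8 + k\right) = \left(1 + k\right) \left(8 + k\right)$)
$F = 2 i \sqrt{13}$ ($F = \sqrt{-95 - -43} = \sqrt{-95 + 43} = \sqrt{-52} = 2 i \sqrt{13} \approx 7.2111 i$)
$v{\left(j,D \right)} = 2 i \sqrt{13}$
$\sqrt{v{\left(-148,t{\left(3 \right)} \right)} + 45440} = \sqrt{2 i \sqrt{13} + 45440} = \sqrt{45440 + 2 i \sqrt{13}}$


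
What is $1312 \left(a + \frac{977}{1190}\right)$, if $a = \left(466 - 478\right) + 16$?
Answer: $\frac{3763472}{595} \approx 6325.2$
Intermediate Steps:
$a = 4$ ($a = -12 + 16 = 4$)
$1312 \left(a + \frac{977}{1190}\right) = 1312 \left(4 + \frac{977}{1190}\right) = 1312 \cdot \frac{5737}{1190} = \frac{3763472}{595}$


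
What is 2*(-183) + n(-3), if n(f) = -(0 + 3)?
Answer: -369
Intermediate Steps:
n(f) = -3 (n(f) = -1*3 = -3)
2*(-183) + n(-3) = 2*(-183) - 3 = -366 - 3 = -369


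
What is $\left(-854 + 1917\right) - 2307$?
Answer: $-1244$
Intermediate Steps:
$\left(-854 + 1917\right) - 2307 = 1063 - 2307 = -1244$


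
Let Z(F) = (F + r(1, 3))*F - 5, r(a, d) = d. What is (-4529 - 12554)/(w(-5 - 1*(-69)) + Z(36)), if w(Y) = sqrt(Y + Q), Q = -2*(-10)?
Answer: -23899117/1957117 + 34166*sqrt(21)/1957117 ≈ -12.131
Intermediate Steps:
Q = 20
w(Y) = sqrt(20 + Y) (w(Y) = sqrt(Y + 20) = sqrt(20 + Y))
Z(F) = -5 + F*(3 + F) (Z(F) = (F + 3)*F - 5 = (3 + F)*F - 5 = F*(3 + F) - 5 = -5 + F*(3 + F))
(-4529 - 12554)/(w(-5 - 1*(-69)) + Z(36)) = (-4529 - 12554)/(sqrt(20 + (-5 - 1*(-69))) + (-5 + 36**2 + 3*36)) = -17083/(sqrt(20 + (-5 + 69)) + (-5 + 1296 + 108)) = -17083/(sqrt(20 + 64) + 1399) = -17083/(sqrt(84) + 1399) = -17083/(2*sqrt(21) + 1399) = -17083/(1399 + 2*sqrt(21))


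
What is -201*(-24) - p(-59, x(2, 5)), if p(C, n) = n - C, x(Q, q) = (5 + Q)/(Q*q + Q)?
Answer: 57173/12 ≈ 4764.4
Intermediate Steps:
x(Q, q) = (5 + Q)/(Q + Q*q)
-201*(-24) - p(-59, x(2, 5)) = -201*(-24) - ((5 + 2)/(2*(1 + 5)) - 1*(-59)) = 4824 - ((½)*7/6 + 59) = 4824 - ((½)*(⅙)*7 + 59) = 4824 - (7/12 + 59) = 4824 - 1*715/12 = 4824 - 715/12 = 57173/12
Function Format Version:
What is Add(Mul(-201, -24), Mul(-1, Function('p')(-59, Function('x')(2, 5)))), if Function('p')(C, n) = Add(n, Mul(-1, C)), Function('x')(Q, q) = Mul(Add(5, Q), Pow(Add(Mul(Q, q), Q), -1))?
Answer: Rational(57173, 12) ≈ 4764.4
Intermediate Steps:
Function('x')(Q, q) = Mul(Pow(Add(Q, Mul(Q, q)), -1), Add(5, Q)) (Function('x')(Q, q) = Mul(Add(5, Q), Pow(Add(Q, Mul(Q, q)), -1)) = Mul(Pow(Add(Q, Mul(Q, q)), -1), Add(5, Q)))
Add(Mul(-201, -24), Mul(-1, Function('p')(-59, Function('x')(2, 5)))) = Add(Mul(-201, -24), Mul(-1, Add(Mul(Pow(2, -1), Pow(Add(1, 5), -1), Add(5, 2)), Mul(-1, -59)))) = Add(4824, Mul(-1, Add(Mul(Rational(1, 2), Pow(6, -1), 7), 59))) = Add(4824, Mul(-1, Add(Mul(Rational(1, 2), Rational(1, 6), 7), 59))) = Add(4824, Mul(-1, Add(Rational(7, 12), 59))) = Add(4824, Mul(-1, Rational(715, 12))) = Add(4824, Rational(-715, 12)) = Rational(57173, 12)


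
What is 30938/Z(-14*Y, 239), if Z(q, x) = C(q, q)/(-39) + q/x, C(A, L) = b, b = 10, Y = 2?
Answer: -144186549/1741 ≈ -82818.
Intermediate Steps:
C(A, L) = 10
Z(q, x) = -10/39 + q/x (Z(q, x) = 10/(-39) + q/x = 10*(-1/39) + q/x = -10/39 + q/x)
30938/Z(-14*Y, 239) = 30938/(-10/39 - 14*2/239) = 30938/(-10/39 - 28*1/239) = 30938/(-10/39 - 28/239) = 30938/(-3482/9321) = 30938*(-9321/3482) = -144186549/1741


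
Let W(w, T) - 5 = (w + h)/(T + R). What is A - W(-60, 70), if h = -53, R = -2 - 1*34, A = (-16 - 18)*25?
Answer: -28957/34 ≈ -851.68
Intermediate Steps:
A = -850 (A = -34*25 = -850)
R = -36 (R = -2 - 34 = -36)
W(w, T) = 5 + (-53 + w)/(-36 + T) (W(w, T) = 5 + (w - 53)/(T - 36) = 5 + (-53 + w)/(-36 + T))
A - W(-60, 70) = -850 - (-233 - 60 + 5*70)/(-36 + 70) = -850 - (-233 - 60 + 350)/34 = -850 - 57/34 = -28957/34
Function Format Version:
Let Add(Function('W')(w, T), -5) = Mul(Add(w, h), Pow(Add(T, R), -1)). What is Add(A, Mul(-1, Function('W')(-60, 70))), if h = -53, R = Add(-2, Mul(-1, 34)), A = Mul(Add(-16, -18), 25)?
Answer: Rational(-28957, 34) ≈ -851.68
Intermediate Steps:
A = -850 (A = Mul(-34, 25) = -850)
R = -36 (R = Add(-2, -34) = -36)
Function('W')(w, T) = Add(5, Mul(Pow(Add(-36, T), -1), Add(-53, w))) (Function('W')(w, T) = Add(5, Mul(Add(w, -53), Pow(Add(T, -36), -1))) = Add(5, Mul(Add(-53, w), Pow(Add(-36, T), -1))) = Add(5, Mul(Pow(Add(-36, T), -1), Add(-53, w))))
Add(A, Mul(-1, Function('W')(-60, 70))) = Add(-850, Mul(-1, Mul(Pow(Add(-36, 70), -1), Add(-233, -60, Mul(5, 70))))) = Add(-850, Mul(-1, Mul(Pow(34, -1), Add(-233, -60, 350)))) = Add(-850, Mul(-1, Mul(Rational(1, 34), 57))) = Add(-850, Mul(-1, Rational(57, 34))) = Add(-850, Rational(-57, 34)) = Rational(-28957, 34)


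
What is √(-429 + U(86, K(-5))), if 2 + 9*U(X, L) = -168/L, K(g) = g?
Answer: I*√95735/15 ≈ 20.627*I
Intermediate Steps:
U(X, L) = -2/9 - 56/(3*L) (U(X, L) = -2/9 + (-168/L)/9 = -2/9 - 56/(3*L))
√(-429 + U(86, K(-5))) = √(-429 + (2/9)*(-84 - 1*(-5))/(-5)) = √(-429 + (2/9)*(-⅕)*(-84 + 5)) = √(-429 + (2/9)*(-⅕)*(-79)) = √(-429 + 158/45) = √(-19147/45) = I*√95735/15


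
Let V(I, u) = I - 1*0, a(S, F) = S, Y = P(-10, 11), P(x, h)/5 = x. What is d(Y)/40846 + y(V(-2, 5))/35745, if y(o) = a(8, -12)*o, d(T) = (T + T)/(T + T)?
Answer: -617791/1460040270 ≈ -0.00042313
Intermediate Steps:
P(x, h) = 5*x
Y = -50 (Y = 5*(-10) = -50)
V(I, u) = I (V(I, u) = I + 0 = I)
d(T) = 1 (d(T) = (2*T)/((2*T)) = (2*T)*(1/(2*T)) = 1)
y(o) = 8*o
d(Y)/40846 + y(V(-2, 5))/35745 = 1/40846 + (8*(-2))/35745 = 1*(1/40846) - 16*1/35745 = 1/40846 - 16/35745 = -617791/1460040270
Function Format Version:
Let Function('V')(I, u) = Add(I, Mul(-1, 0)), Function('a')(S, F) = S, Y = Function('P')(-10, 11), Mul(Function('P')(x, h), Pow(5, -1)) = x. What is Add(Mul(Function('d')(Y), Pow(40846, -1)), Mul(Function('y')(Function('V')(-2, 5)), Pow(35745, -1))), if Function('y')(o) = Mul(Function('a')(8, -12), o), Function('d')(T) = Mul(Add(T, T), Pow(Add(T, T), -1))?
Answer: Rational(-617791, 1460040270) ≈ -0.00042313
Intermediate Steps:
Function('P')(x, h) = Mul(5, x)
Y = -50 (Y = Mul(5, -10) = -50)
Function('V')(I, u) = I (Function('V')(I, u) = Add(I, 0) = I)
Function('d')(T) = 1 (Function('d')(T) = Mul(Mul(2, T), Pow(Mul(2, T), -1)) = Mul(Mul(2, T), Mul(Rational(1, 2), Pow(T, -1))) = 1)
Function('y')(o) = Mul(8, o)
Add(Mul(Function('d')(Y), Pow(40846, -1)), Mul(Function('y')(Function('V')(-2, 5)), Pow(35745, -1))) = Add(Mul(1, Pow(40846, -1)), Mul(Mul(8, -2), Pow(35745, -1))) = Add(Mul(1, Rational(1, 40846)), Mul(-16, Rational(1, 35745))) = Add(Rational(1, 40846), Rational(-16, 35745)) = Rational(-617791, 1460040270)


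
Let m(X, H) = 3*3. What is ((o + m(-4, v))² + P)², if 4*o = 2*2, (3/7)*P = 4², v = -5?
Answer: 169744/9 ≈ 18860.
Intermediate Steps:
m(X, H) = 9
P = 112/3 (P = (7/3)*4² = (7/3)*16 = 112/3 ≈ 37.333)
o = 1 (o = (2*2)/4 = (¼)*4 = 1)
((o + m(-4, v))² + P)² = ((1 + 9)² + 112/3)² = (10² + 112/3)² = (100 + 112/3)² = (412/3)² = 169744/9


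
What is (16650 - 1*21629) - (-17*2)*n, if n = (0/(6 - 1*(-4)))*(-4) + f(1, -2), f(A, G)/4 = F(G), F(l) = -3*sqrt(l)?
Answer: -4979 - 408*I*sqrt(2) ≈ -4979.0 - 577.0*I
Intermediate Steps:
f(A, G) = -12*sqrt(G) (f(A, G) = 4*(-3*sqrt(G)) = -12*sqrt(G))
n = -12*I*sqrt(2) (n = (0/(6 - 1*(-4)))*(-4) - 12*I*sqrt(2) = (0/(6 + 4))*(-4) - 12*I*sqrt(2) = (0/10)*(-4) - 12*I*sqrt(2) = (0*(1/10))*(-4) - 12*I*sqrt(2) = 0*(-4) - 12*I*sqrt(2) = 0 - 12*I*sqrt(2) = -12*I*sqrt(2) ≈ -16.971*I)
(16650 - 1*21629) - (-17*2)*n = (16650 - 1*21629) - (-17*2)*(-12*I*sqrt(2)) = (16650 - 21629) - (-34)*(-12*I*sqrt(2)) = -4979 - 408*I*sqrt(2)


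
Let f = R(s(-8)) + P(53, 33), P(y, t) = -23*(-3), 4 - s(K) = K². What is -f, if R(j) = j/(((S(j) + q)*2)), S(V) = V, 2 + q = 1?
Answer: -4239/61 ≈ -69.492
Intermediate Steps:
q = -1 (q = -2 + 1 = -1)
s(K) = 4 - K²
P(y, t) = 69
R(j) = j/(-2 + 2*j) (R(j) = j/(((j - 1)*2)) = j/(((-1 + j)*2)) = j/(-2 + 2*j))
f = 4239/61 (f = (4 - 1*(-8)²)/(2*(-1 + (4 - 1*(-8)²))) + 69 = (4 - 1*64)/(2*(-1 + (4 - 1*64))) + 69 = (4 - 64)/(2*(-1 + (4 - 64))) + 69 = (½)*(-60)/(-1 - 60) + 69 = (½)*(-60)/(-61) + 69 = (½)*(-60)*(-1/61) + 69 = 30/61 + 69 = 4239/61 ≈ 69.492)
-f = -1*4239/61 = -4239/61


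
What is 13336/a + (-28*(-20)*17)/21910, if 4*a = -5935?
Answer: -15889512/1857655 ≈ -8.5535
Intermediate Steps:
a = -5935/4 (a = (¼)*(-5935) = -5935/4 ≈ -1483.8)
13336/a + (-28*(-20)*17)/21910 = 13336/(-5935/4) + (-28*(-20)*17)/21910 = 13336*(-4/5935) + (560*17)*(1/21910) = -53344/5935 + 9520*(1/21910) = -53344/5935 + 136/313 = -15889512/1857655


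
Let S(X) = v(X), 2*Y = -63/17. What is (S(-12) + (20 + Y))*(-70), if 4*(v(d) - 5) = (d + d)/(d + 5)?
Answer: -28565/17 ≈ -1680.3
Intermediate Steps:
v(d) = 5 + d/(2*(5 + d)) (v(d) = 5 + ((d + d)/(d + 5))/4 = 5 + ((2*d)/(5 + d))/4 = 5 + (2*d/(5 + d))/4 = 5 + d/(2*(5 + d)))
Y = -63/34 (Y = (-63/17)/2 = (-63*1/17)/2 = (½)*(-63/17) = -63/34 ≈ -1.8529)
S(X) = (50 + 11*X)/(2*(5 + X))
(S(-12) + (20 + Y))*(-70) = ((50 + 11*(-12))/(2*(5 - 12)) + (20 - 63/34))*(-70) = ((½)*(50 - 132)/(-7) + 617/34)*(-70) = ((½)*(-⅐)*(-82) + 617/34)*(-70) = (41/7 + 617/34)*(-70) = (5713/238)*(-70) = -28565/17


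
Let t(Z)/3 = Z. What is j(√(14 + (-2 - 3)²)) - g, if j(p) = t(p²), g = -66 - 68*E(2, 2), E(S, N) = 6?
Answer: 591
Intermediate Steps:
t(Z) = 3*Z
g = -474 (g = -66 - 68*6 = -66 - 408 = -474)
j(p) = 3*p²
j(√(14 + (-2 - 3)²)) - g = 3*(√(14 + (-2 - 3)²))² - 1*(-474) = 3*(√(14 + (-5)²))² + 474 = 3*(√(14 + 25))² + 474 = 3*(√39)² + 474 = 3*39 + 474 = 117 + 474 = 591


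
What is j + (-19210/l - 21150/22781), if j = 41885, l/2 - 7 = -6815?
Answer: 6496147137785/155093048 ≈ 41886.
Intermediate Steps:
l = -13616 (l = 14 + 2*(-6815) = 14 - 13630 = -13616)
j + (-19210/l - 21150/22781) = 41885 + (-19210/(-13616) - 21150/22781) = 41885 + (-19210*(-1/13616) - 21150*1/22781) = 41885 + (9605/6808 - 21150/22781) = 41885 + 74822305/155093048 = 6496147137785/155093048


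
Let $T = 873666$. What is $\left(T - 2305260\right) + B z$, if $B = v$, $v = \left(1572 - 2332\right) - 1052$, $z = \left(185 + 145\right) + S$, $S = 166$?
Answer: $-2330346$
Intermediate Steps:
$z = 496$ ($z = \left(185 + 145\right) + 166 = 330 + 166 = 496$)
$v = -1812$ ($v = -760 - 1052 = -1812$)
$B = -1812$
$\left(T - 2305260\right) + B z = \left(873666 - 2305260\right) - 898752 = -1431594 - 898752 = -2330346$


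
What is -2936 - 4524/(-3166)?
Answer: -4645426/1583 ≈ -2934.6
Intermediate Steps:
-2936 - 4524/(-3166) = -2936 - 4524*(-1/3166) = -2936 + 2262/1583 = -4645426/1583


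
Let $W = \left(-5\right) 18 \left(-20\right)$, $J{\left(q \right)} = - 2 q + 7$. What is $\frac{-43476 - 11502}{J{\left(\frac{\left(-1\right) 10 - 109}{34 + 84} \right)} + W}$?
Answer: $- \frac{1621851}{53366} \approx -30.391$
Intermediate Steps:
$J{\left(q \right)} = 7 - 2 q$
$W = 1800$ ($W = \left(-90\right) \left(-20\right) = 1800$)
$\frac{-43476 - 11502}{J{\left(\frac{\left(-1\right) 10 - 109}{34 + 84} \right)} + W} = \frac{-43476 - 11502}{\left(7 - 2 \frac{\left(-1\right) 10 - 109}{34 + 84}\right) + 1800} = - \frac{54978}{\left(7 - 2 \frac{-10 - 109}{118}\right) + 1800} = - \frac{54978}{\left(7 - 2 \left(\left(-119\right) \frac{1}{118}\right)\right) + 1800} = - \frac{54978}{\left(7 - - \frac{119}{59}\right) + 1800} = - \frac{54978}{\left(7 + \frac{119}{59}\right) + 1800} = - \frac{54978}{\frac{532}{59} + 1800} = - \frac{54978}{\frac{106732}{59}} = \left(-54978\right) \frac{59}{106732} = - \frac{1621851}{53366}$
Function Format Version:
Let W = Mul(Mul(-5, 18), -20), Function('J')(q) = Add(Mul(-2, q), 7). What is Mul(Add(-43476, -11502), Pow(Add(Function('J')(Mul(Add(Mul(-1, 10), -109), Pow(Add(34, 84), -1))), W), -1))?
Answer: Rational(-1621851, 53366) ≈ -30.391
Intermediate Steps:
Function('J')(q) = Add(7, Mul(-2, q))
W = 1800 (W = Mul(-90, -20) = 1800)
Mul(Add(-43476, -11502), Pow(Add(Function('J')(Mul(Add(Mul(-1, 10), -109), Pow(Add(34, 84), -1))), W), -1)) = Mul(Add(-43476, -11502), Pow(Add(Add(7, Mul(-2, Mul(Add(Mul(-1, 10), -109), Pow(Add(34, 84), -1)))), 1800), -1)) = Mul(-54978, Pow(Add(Add(7, Mul(-2, Mul(Add(-10, -109), Pow(118, -1)))), 1800), -1)) = Mul(-54978, Pow(Add(Add(7, Mul(-2, Mul(-119, Rational(1, 118)))), 1800), -1)) = Mul(-54978, Pow(Add(Add(7, Mul(-2, Rational(-119, 118))), 1800), -1)) = Mul(-54978, Pow(Add(Add(7, Rational(119, 59)), 1800), -1)) = Mul(-54978, Pow(Add(Rational(532, 59), 1800), -1)) = Mul(-54978, Pow(Rational(106732, 59), -1)) = Mul(-54978, Rational(59, 106732)) = Rational(-1621851, 53366)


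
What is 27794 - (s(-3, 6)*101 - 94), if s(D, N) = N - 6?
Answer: 27888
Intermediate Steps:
s(D, N) = -6 + N
27794 - (s(-3, 6)*101 - 94) = 27794 - ((-6 + 6)*101 - 94) = 27794 - (0*101 - 94) = 27794 - (0 - 94) = 27794 - 1*(-94) = 27794 + 94 = 27888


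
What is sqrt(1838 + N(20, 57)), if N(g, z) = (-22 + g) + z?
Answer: sqrt(1893) ≈ 43.509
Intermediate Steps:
N(g, z) = -22 + g + z
sqrt(1838 + N(20, 57)) = sqrt(1838 + (-22 + 20 + 57)) = sqrt(1838 + 55) = sqrt(1893)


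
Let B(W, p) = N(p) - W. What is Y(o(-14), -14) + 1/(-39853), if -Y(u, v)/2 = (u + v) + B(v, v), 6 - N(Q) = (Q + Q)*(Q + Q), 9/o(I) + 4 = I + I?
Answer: 992538949/637648 ≈ 1556.6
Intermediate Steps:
o(I) = 9/(-4 + 2*I) (o(I) = 9/(-4 + (I + I)) = 9/(-4 + 2*I))
N(Q) = 6 - 4*Q² (N(Q) = 6 - (Q + Q)*(Q + Q) = 6 - 2*Q*2*Q = 6 - 4*Q²)
B(W, p) = 6 - W - 4*p² (B(W, p) = (6 - 4*p²) - W = 6 - W - 4*p²)
Y(u, v) = -12 - 2*u + 8*v² (Y(u, v) = -2*((u + v) + (6 - v - 4*v²)) = -2*(6 + u - 4*v²) = -12 - 2*u + 8*v²)
Y(o(-14), -14) + 1/(-39853) = (-12 - 9/(-2 - 14) + 8*(-14)²) + 1/(-39853) = (-12 - 9/(-16) + 8*196) - 1/39853 = (-12 - 9*(-1)/16 + 1568) - 1/39853 = (-12 - 2*(-9/32) + 1568) - 1/39853 = (-12 + 9/16 + 1568) - 1/39853 = 24905/16 - 1/39853 = 992538949/637648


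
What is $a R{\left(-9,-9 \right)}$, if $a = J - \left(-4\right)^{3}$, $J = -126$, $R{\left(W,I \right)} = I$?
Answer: $558$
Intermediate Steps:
$a = -62$ ($a = -126 - \left(-4\right)^{3} = -126 - -64 = -126 + 64 = -62$)
$a R{\left(-9,-9 \right)} = \left(-62\right) \left(-9\right) = 558$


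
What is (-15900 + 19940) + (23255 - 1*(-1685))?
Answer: 28980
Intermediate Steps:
(-15900 + 19940) + (23255 - 1*(-1685)) = 4040 + (23255 + 1685) = 4040 + 24940 = 28980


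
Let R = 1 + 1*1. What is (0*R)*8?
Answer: 0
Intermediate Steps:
R = 2 (R = 1 + 1 = 2)
(0*R)*8 = (0*2)*8 = 0*8 = 0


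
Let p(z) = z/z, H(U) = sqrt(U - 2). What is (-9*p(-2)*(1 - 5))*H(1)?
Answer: 36*I ≈ 36.0*I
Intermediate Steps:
H(U) = sqrt(-2 + U)
p(z) = 1
(-9*p(-2)*(1 - 5))*H(1) = (-9*(1 - 5))*sqrt(-2 + 1) = (-9*(-4))*sqrt(-1) = (-9*(-4))*I = 36*I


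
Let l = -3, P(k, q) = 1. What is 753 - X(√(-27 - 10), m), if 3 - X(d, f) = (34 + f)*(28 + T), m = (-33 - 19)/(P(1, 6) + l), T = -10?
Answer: 1830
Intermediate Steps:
m = 26 (m = (-33 - 19)/(1 - 3) = -52/(-2) = -52*(-½) = 26)
X(d, f) = -609 - 18*f (X(d, f) = 3 - (34 + f)*(28 - 10) = 3 - (34 + f)*18 = 3 - (612 + 18*f) = 3 + (-612 - 18*f) = -609 - 18*f)
753 - X(√(-27 - 10), m) = 753 - (-609 - 18*26) = 753 - (-609 - 468) = 753 - 1*(-1077) = 753 + 1077 = 1830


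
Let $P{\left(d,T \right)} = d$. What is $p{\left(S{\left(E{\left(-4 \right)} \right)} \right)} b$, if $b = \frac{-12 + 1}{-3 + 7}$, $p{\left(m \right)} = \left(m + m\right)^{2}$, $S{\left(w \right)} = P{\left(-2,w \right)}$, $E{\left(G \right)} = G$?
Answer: $-44$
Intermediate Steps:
$S{\left(w \right)} = -2$
$p{\left(m \right)} = 4 m^{2}$ ($p{\left(m \right)} = \left(2 m\right)^{2} = 4 m^{2}$)
$b = - \frac{11}{4} \approx -2.75$
$p{\left(S{\left(E{\left(-4 \right)} \right)} \right)} b = 4 \left(-2\right)^{2} \left(- \frac{11}{4}\right) = 4 \cdot 4 \left(- \frac{11}{4}\right) = 16 \left(- \frac{11}{4}\right) = -44$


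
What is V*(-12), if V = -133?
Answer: 1596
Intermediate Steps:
V*(-12) = -133*(-12) = 1596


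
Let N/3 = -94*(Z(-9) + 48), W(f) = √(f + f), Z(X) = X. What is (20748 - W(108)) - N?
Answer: 31746 - 6*√6 ≈ 31731.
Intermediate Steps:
W(f) = √2*√f (W(f) = √(2*f) = √2*√f)
N = -10998 (N = 3*(-94*(-9 + 48)) = 3*(-94*39) = 3*(-3666) = -10998)
(20748 - W(108)) - N = (20748 - √2*√108) - 1*(-10998) = (20748 - √2*6*√3) + 10998 = (20748 - 6*√6) + 10998 = 31746 - 6*√6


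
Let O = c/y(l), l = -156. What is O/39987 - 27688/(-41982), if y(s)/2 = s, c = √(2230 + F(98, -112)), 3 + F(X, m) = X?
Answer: 13844/20991 - 5*√93/12475944 ≈ 0.65952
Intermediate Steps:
F(X, m) = -3 + X
c = 5*√93 (c = √(2230 + (-3 + 98)) = √(2230 + 95) = √2325 = 5*√93 ≈ 48.218)
y(s) = 2*s
O = -5*√93/312 (O = (5*√93)/((2*(-156))) = (5*√93)/(-312) = (5*√93)*(-1/312) = -5*√93/312 ≈ -0.15455)
O/39987 - 27688/(-41982) = -5*√93/312/39987 - 27688/(-41982) = -5*√93/312*(1/39987) - 27688*(-1/41982) = -5*√93/12475944 + 13844/20991 = 13844/20991 - 5*√93/12475944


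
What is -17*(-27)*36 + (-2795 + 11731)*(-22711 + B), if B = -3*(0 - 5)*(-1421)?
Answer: -393399812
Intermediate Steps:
B = -21315 (B = -3*(-5)*(-1421) = 15*(-1421) = -21315)
-17*(-27)*36 + (-2795 + 11731)*(-22711 + B) = -17*(-27)*36 + (-2795 + 11731)*(-22711 - 21315) = 459*36 + 8936*(-44026) = 16524 - 393416336 = -393399812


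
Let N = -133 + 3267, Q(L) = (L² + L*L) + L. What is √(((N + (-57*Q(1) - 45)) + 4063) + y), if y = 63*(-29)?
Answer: √5154 ≈ 71.791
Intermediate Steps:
Q(L) = L + 2*L² (Q(L) = (L² + L²) + L = 2*L² + L = L + 2*L²)
N = 3134
y = -1827
√(((N + (-57*Q(1) - 45)) + 4063) + y) = √(((3134 + (-57*(1 + 2*1) - 45)) + 4063) - 1827) = √(((3134 + (-57*(1 + 2) - 45)) + 4063) - 1827) = √(((3134 + (-57*3 - 45)) + 4063) - 1827) = √(((3134 + (-171 - 45)) + 4063) - 1827) = √(((3134 - 216) + 4063) - 1827) = √((2918 + 4063) - 1827) = √(6981 - 1827) = √5154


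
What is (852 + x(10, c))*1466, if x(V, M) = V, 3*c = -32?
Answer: 1263692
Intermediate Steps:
c = -32/3 (c = (1/3)*(-32) = -32/3 ≈ -10.667)
(852 + x(10, c))*1466 = (852 + 10)*1466 = 862*1466 = 1263692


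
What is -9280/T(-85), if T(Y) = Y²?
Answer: -1856/1445 ≈ -1.2844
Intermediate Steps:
-9280/T(-85) = -9280/((-85)²) = -9280/7225 = -9280*1/7225 = -1856/1445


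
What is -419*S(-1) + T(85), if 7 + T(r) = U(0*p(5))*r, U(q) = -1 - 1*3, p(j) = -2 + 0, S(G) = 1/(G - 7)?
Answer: -2357/8 ≈ -294.63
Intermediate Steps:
S(G) = 1/(-7 + G)
p(j) = -2
U(q) = -4 (U(q) = -1 - 3 = -4)
T(r) = -7 - 4*r
-419*S(-1) + T(85) = -419/(-7 - 1) + (-7 - 4*85) = -419/(-8) + (-7 - 340) = -419*(-⅛) - 347 = 419/8 - 347 = -2357/8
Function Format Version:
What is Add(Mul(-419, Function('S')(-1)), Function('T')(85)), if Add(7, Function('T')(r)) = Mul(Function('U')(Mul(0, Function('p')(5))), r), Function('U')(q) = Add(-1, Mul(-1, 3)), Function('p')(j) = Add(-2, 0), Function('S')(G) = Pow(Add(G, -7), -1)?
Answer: Rational(-2357, 8) ≈ -294.63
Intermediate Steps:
Function('S')(G) = Pow(Add(-7, G), -1)
Function('p')(j) = -2
Function('U')(q) = -4 (Function('U')(q) = Add(-1, -3) = -4)
Function('T')(r) = Add(-7, Mul(-4, r))
Add(Mul(-419, Function('S')(-1)), Function('T')(85)) = Add(Mul(-419, Pow(Add(-7, -1), -1)), Add(-7, Mul(-4, 85))) = Add(Mul(-419, Pow(-8, -1)), Add(-7, -340)) = Add(Mul(-419, Rational(-1, 8)), -347) = Add(Rational(419, 8), -347) = Rational(-2357, 8)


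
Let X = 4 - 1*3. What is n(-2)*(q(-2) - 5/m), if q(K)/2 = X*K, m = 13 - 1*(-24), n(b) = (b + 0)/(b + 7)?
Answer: 306/185 ≈ 1.6541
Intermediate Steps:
X = 1 (X = 4 - 3 = 1)
n(b) = b/(7 + b)
m = 37 (m = 13 + 24 = 37)
q(K) = 2*K (q(K) = 2*(1*K) = 2*K)
n(-2)*(q(-2) - 5/m) = (-2/(7 - 2))*(2*(-2) - 5/37) = (-2/5)*(-4 - 5*1/37) = (-2*⅕)*(-4 - 5/37) = -⅖*(-153/37) = 306/185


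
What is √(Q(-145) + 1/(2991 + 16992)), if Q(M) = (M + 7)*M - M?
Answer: √8048300444778/19983 ≈ 141.97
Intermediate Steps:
Q(M) = -M + M*(7 + M) (Q(M) = (7 + M)*M - M = M*(7 + M) - M = -M + M*(7 + M))
√(Q(-145) + 1/(2991 + 16992)) = √(-145*(6 - 145) + 1/(2991 + 16992)) = √(-145*(-139) + 1/19983) = √(20155 + 1/19983) = √(402757366/19983) = √8048300444778/19983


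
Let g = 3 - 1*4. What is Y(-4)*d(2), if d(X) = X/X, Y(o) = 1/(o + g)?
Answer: -⅕ ≈ -0.20000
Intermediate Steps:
g = -1 (g = 3 - 4 = -1)
Y(o) = 1/(-1 + o) (Y(o) = 1/(o - 1) = 1/(-1 + o))
d(X) = 1
Y(-4)*d(2) = 1/(-1 - 4) = 1/(-5) = -⅕*1 = -⅕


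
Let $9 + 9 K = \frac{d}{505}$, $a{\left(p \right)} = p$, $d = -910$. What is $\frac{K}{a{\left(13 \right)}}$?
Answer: $- \frac{1091}{11817} \approx -0.092325$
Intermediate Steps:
$K = - \frac{1091}{909}$ ($K = -1 + \frac{\left(-910\right) \frac{1}{505}}{9} = -1 + \frac{1}{9} \left(- \frac{182}{101}\right) = -1 - \frac{182}{909} = - \frac{1091}{909} \approx -1.2002$)
$\frac{K}{a{\left(13 \right)}} = - \frac{1091}{909 \cdot 13} = \left(- \frac{1091}{909}\right) \frac{1}{13} = - \frac{1091}{11817}$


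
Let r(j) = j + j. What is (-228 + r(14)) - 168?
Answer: -368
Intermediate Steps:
r(j) = 2*j
(-228 + r(14)) - 168 = (-228 + 2*14) - 168 = (-228 + 28) - 168 = -200 - 168 = -368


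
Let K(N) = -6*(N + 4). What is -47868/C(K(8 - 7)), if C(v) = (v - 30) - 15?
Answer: 15956/25 ≈ 638.24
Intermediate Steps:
K(N) = -24 - 6*N (K(N) = -6*(4 + N) = -24 - 6*N)
C(v) = -45 + v (C(v) = (-30 + v) - 15 = -45 + v)
-47868/C(K(8 - 7)) = -47868/(-45 + (-24 - 6*(8 - 7))) = -47868/(-45 + (-24 - 6*1)) = -47868/(-45 + (-24 - 6)) = -47868/(-45 - 30) = -47868/(-75) = -47868*(-1/75) = 15956/25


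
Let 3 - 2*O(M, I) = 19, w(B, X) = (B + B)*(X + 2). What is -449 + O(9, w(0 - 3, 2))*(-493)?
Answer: 3495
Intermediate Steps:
w(B, X) = 2*B*(2 + X) (w(B, X) = (2*B)*(2 + X) = 2*B*(2 + X))
O(M, I) = -8 (O(M, I) = 3/2 - ½*19 = 3/2 - 19/2 = -8)
-449 + O(9, w(0 - 3, 2))*(-493) = -449 - 8*(-493) = -449 + 3944 = 3495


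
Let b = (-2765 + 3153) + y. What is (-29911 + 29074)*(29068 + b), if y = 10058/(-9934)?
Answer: -122455546551/4967 ≈ -2.4654e+7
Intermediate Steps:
y = -5029/4967 (y = 10058*(-1/9934) = -5029/4967 ≈ -1.0125)
b = 1922167/4967 (b = (-2765 + 3153) - 5029/4967 = 388 - 5029/4967 = 1922167/4967 ≈ 386.99)
(-29911 + 29074)*(29068 + b) = (-29911 + 29074)*(29068 + 1922167/4967) = -837*146302923/4967 = -122455546551/4967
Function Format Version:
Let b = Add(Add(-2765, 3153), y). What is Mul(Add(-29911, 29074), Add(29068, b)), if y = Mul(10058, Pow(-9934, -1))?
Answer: Rational(-122455546551, 4967) ≈ -2.4654e+7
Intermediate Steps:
y = Rational(-5029, 4967) (y = Mul(10058, Rational(-1, 9934)) = Rational(-5029, 4967) ≈ -1.0125)
b = Rational(1922167, 4967) (b = Add(Add(-2765, 3153), Rational(-5029, 4967)) = Add(388, Rational(-5029, 4967)) = Rational(1922167, 4967) ≈ 386.99)
Mul(Add(-29911, 29074), Add(29068, b)) = Mul(Add(-29911, 29074), Add(29068, Rational(1922167, 4967))) = Mul(-837, Rational(146302923, 4967)) = Rational(-122455546551, 4967)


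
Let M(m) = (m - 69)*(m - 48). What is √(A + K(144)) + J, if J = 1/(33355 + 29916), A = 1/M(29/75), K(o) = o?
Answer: 1/63271 + 3*√5403064723084046/18376366 ≈ 12.000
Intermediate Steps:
M(m) = (-69 + m)*(-48 + m)
A = 5625/18376366 (A = 1/(3312 + (29/75)² - 3393/75) = 1/(3312 + (29*(1/75))² - 3393/75) = 1/(3312 + (29/75)² - 117*29/75) = 1/(3312 + 841/5625 - 1131/25) = 1/(18376366/5625) = 5625/18376366 ≈ 0.00030610)
J = 1/63271 ≈ 1.5805e-5
√(A + K(144)) + J = √(5625/18376366 + 144) + 1/63271 = √(2646202329/18376366) + 1/63271 = 3*√5403064723084046/18376366 + 1/63271 = 1/63271 + 3*√5403064723084046/18376366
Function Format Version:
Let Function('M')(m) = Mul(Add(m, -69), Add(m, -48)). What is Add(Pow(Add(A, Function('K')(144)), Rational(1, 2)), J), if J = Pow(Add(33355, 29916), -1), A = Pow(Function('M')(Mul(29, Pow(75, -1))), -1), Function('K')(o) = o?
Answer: Add(Rational(1, 63271), Mul(Rational(3, 18376366), Pow(5403064723084046, Rational(1, 2)))) ≈ 12.000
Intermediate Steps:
Function('M')(m) = Mul(Add(-69, m), Add(-48, m))
A = Rational(5625, 18376366) (A = Pow(Add(3312, Pow(Mul(29, Pow(75, -1)), 2), Mul(-117, Mul(29, Pow(75, -1)))), -1) = Pow(Add(3312, Pow(Mul(29, Rational(1, 75)), 2), Mul(-117, Mul(29, Rational(1, 75)))), -1) = Pow(Add(3312, Pow(Rational(29, 75), 2), Mul(-117, Rational(29, 75))), -1) = Pow(Add(3312, Rational(841, 5625), Rational(-1131, 25)), -1) = Pow(Rational(18376366, 5625), -1) = Rational(5625, 18376366) ≈ 0.00030610)
J = Rational(1, 63271) (J = Pow(63271, -1) = Rational(1, 63271) ≈ 1.5805e-5)
Add(Pow(Add(A, Function('K')(144)), Rational(1, 2)), J) = Add(Pow(Add(Rational(5625, 18376366), 144), Rational(1, 2)), Rational(1, 63271)) = Add(Pow(Rational(2646202329, 18376366), Rational(1, 2)), Rational(1, 63271)) = Add(Mul(Rational(3, 18376366), Pow(5403064723084046, Rational(1, 2))), Rational(1, 63271)) = Add(Rational(1, 63271), Mul(Rational(3, 18376366), Pow(5403064723084046, Rational(1, 2))))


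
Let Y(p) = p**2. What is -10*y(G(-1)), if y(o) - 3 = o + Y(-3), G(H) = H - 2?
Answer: -90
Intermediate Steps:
G(H) = -2 + H
y(o) = 12 + o (y(o) = 3 + (o + (-3)**2) = 3 + (o + 9) = 3 + (9 + o) = 12 + o)
-10*y(G(-1)) = -10*(12 + (-2 - 1)) = -10*(12 - 3) = -10*9 = -90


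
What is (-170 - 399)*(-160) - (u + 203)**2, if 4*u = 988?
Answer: -111460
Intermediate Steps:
u = 247 (u = (1/4)*988 = 247)
(-170 - 399)*(-160) - (u + 203)**2 = (-170 - 399)*(-160) - (247 + 203)**2 = -569*(-160) - 1*450**2 = 91040 - 1*202500 = 91040 - 202500 = -111460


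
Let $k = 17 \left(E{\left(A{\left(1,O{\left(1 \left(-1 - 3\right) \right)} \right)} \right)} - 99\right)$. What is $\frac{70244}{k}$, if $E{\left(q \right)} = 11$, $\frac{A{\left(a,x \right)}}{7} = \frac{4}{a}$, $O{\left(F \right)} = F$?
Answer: $- \frac{1033}{22} \approx -46.955$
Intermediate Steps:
$A{\left(a,x \right)} = \frac{28}{a}$ ($A{\left(a,x \right)} = 7 \frac{4}{a} = \frac{28}{a}$)
$k = -1496$ ($k = 17 \left(11 - 99\right) = 17 \left(-88\right) = -1496$)
$\frac{70244}{k} = \frac{70244}{-1496} = 70244 \left(- \frac{1}{1496}\right) = - \frac{1033}{22}$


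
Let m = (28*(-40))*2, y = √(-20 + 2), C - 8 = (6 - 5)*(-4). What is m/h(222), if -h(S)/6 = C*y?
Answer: -140*I*√2/9 ≈ -21.999*I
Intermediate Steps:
C = 4 (C = 8 + (6 - 5)*(-4) = 8 + 1*(-4) = 8 - 4 = 4)
y = 3*I*√2 (y = √(-18) = 3*I*√2 ≈ 4.2426*I)
m = -2240 (m = -1120*2 = -2240)
h(S) = -72*I*√2 (h(S) = -24*3*I*√2 = -72*I*√2)
m/h(222) = -2240*I*√2/144 = -140*I*√2/9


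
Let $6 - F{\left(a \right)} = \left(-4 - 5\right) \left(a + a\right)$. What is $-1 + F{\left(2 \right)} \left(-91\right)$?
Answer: $-3823$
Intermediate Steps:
$F{\left(a \right)} = 6 + 18 a$ ($F{\left(a \right)} = 6 - \left(-4 - 5\right) \left(a + a\right) = 6 - - 9 \cdot 2 a = 6 - - 18 a = 6 + 18 a$)
$-1 + F{\left(2 \right)} \left(-91\right) = -1 + \left(6 + 18 \cdot 2\right) \left(-91\right) = -1 + \left(6 + 36\right) \left(-91\right) = -1 + 42 \left(-91\right) = -1 - 3822 = -3823$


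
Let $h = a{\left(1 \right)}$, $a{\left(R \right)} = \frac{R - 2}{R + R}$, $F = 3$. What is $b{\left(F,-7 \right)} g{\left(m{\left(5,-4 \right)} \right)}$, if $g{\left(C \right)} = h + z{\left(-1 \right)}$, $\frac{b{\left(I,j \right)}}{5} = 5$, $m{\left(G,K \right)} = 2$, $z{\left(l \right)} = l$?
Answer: $- \frac{75}{2} \approx -37.5$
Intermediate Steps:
$a{\left(R \right)} = \frac{-2 + R}{2 R}$
$b{\left(I,j \right)} = 25$ ($b{\left(I,j \right)} = 5 \cdot 5 = 25$)
$h = - \frac{1}{2}$ ($h = \frac{-2 + 1}{2 \cdot 1} = \frac{1}{2} \cdot 1 \left(-1\right) = - \frac{1}{2} \approx -0.5$)
$g{\left(C \right)} = - \frac{3}{2}$ ($g{\left(C \right)} = - \frac{1}{2} - 1 = - \frac{3}{2}$)
$b{\left(F,-7 \right)} g{\left(m{\left(5,-4 \right)} \right)} = 25 \left(- \frac{3}{2}\right) = - \frac{75}{2}$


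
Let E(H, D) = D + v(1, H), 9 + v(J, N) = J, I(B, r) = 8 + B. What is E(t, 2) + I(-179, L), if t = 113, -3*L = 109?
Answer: -177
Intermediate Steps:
L = -109/3 (L = -1/3*109 = -109/3 ≈ -36.333)
v(J, N) = -9 + J
E(H, D) = -8 + D (E(H, D) = D + (-9 + 1) = D - 8 = -8 + D)
E(t, 2) + I(-179, L) = (-8 + 2) + (8 - 179) = -6 - 171 = -177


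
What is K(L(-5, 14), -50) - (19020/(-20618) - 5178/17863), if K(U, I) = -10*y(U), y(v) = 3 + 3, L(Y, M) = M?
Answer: -10825722888/184149667 ≈ -58.788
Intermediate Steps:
y(v) = 6
K(U, I) = -60 (K(U, I) = -10*6 = -60)
K(L(-5, 14), -50) - (19020/(-20618) - 5178/17863) = -60 - (19020/(-20618) - 5178/17863) = -60 - (19020*(-1/20618) - 5178*1/17863) = -60 - (-9510/10309 - 5178/17863) = -60 - 1*(-223257132/184149667) = -60 + 223257132/184149667 = -10825722888/184149667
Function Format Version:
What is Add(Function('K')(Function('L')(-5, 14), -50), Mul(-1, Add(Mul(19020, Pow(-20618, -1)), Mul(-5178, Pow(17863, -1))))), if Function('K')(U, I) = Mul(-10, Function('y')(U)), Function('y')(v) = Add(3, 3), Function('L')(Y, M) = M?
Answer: Rational(-10825722888, 184149667) ≈ -58.788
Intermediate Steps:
Function('y')(v) = 6
Function('K')(U, I) = -60 (Function('K')(U, I) = Mul(-10, 6) = -60)
Add(Function('K')(Function('L')(-5, 14), -50), Mul(-1, Add(Mul(19020, Pow(-20618, -1)), Mul(-5178, Pow(17863, -1))))) = Add(-60, Mul(-1, Add(Mul(19020, Pow(-20618, -1)), Mul(-5178, Pow(17863, -1))))) = Add(-60, Mul(-1, Add(Mul(19020, Rational(-1, 20618)), Mul(-5178, Rational(1, 17863))))) = Add(-60, Mul(-1, Add(Rational(-9510, 10309), Rational(-5178, 17863)))) = Add(-60, Mul(-1, Rational(-223257132, 184149667))) = Add(-60, Rational(223257132, 184149667)) = Rational(-10825722888, 184149667)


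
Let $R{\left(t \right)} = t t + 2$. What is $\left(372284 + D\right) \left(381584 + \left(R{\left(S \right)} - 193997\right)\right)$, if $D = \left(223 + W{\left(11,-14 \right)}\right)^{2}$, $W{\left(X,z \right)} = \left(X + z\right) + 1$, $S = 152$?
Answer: $88728089625$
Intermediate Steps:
$R{\left(t \right)} = 2 + t^{2}$ ($R{\left(t \right)} = t^{2} + 2 = 2 + t^{2}$)
$W{\left(X,z \right)} = 1 + X + z$
$D = 48841$ ($D = \left(223 + \left(1 + 11 - 14\right)\right)^{2} = \left(223 - 2\right)^{2} = 221^{2} = 48841$)
$\left(372284 + D\right) \left(381584 + \left(R{\left(S \right)} - 193997\right)\right) = \left(372284 + 48841\right) \left(381584 - \left(193995 - 23104\right)\right) = 421125 \left(381584 + \left(\left(2 + 23104\right) - 193997\right)\right) = 421125 \left(381584 + \left(23106 - 193997\right)\right) = 421125 \left(381584 - 170891\right) = 421125 \cdot 210693 = 88728089625$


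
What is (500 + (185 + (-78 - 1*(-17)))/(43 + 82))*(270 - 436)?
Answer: -10395584/125 ≈ -83165.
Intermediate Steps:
(500 + (185 + (-78 - 1*(-17)))/(43 + 82))*(270 - 436) = (500 + (185 + (-78 + 17))/125)*(-166) = (500 + (185 - 61)*(1/125))*(-166) = (500 + 124*(1/125))*(-166) = (500 + 124/125)*(-166) = (62624/125)*(-166) = -10395584/125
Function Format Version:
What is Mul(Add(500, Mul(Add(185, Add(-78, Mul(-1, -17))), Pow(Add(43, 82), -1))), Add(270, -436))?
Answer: Rational(-10395584, 125) ≈ -83165.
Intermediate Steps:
Mul(Add(500, Mul(Add(185, Add(-78, Mul(-1, -17))), Pow(Add(43, 82), -1))), Add(270, -436)) = Mul(Add(500, Mul(Add(185, Add(-78, 17)), Pow(125, -1))), -166) = Mul(Add(500, Mul(Add(185, -61), Rational(1, 125))), -166) = Mul(Add(500, Mul(124, Rational(1, 125))), -166) = Mul(Add(500, Rational(124, 125)), -166) = Mul(Rational(62624, 125), -166) = Rational(-10395584, 125)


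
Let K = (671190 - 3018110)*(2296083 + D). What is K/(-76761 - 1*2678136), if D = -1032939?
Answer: 988165972160/918299 ≈ 1.0761e+6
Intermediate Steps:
K = -2964497916480 (K = (671190 - 3018110)*(2296083 - 1032939) = -2346920*1263144 = -2964497916480)
K/(-76761 - 1*2678136) = -2964497916480/(-76761 - 1*2678136) = -2964497916480/(-76761 - 2678136) = -2964497916480/(-2754897) = -2964497916480*(-1/2754897) = 988165972160/918299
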